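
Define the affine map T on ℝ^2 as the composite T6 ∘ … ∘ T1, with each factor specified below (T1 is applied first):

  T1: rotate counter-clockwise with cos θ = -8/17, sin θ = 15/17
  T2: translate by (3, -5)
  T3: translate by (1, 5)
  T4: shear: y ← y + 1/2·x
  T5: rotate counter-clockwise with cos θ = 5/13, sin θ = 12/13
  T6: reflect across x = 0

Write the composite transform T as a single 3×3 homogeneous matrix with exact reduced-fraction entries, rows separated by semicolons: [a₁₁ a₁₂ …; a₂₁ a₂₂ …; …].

T1 = [-8/17 -15/17 0; 15/17 -8/17 0; 0 0 1]
T2·T1 = [-8/17 -15/17 3; 15/17 -8/17 -5; 0 0 1]
T3·…·T1 = [-8/17 -15/17 4; 15/17 -8/17 0; 0 0 1]
T4·…·T1 = [-8/17 -15/17 4; 11/17 -31/34 2; 0 0 1]
T5·…·T1 = [-172/221 111/221 -4/13; -41/221 -515/442 58/13; 0 0 1]
T6·…·T1 = [172/221 -111/221 4/13; -41/221 -515/442 58/13; 0 0 1]

T = [172/221 -111/221 4/13; -41/221 -515/442 58/13; 0 0 1]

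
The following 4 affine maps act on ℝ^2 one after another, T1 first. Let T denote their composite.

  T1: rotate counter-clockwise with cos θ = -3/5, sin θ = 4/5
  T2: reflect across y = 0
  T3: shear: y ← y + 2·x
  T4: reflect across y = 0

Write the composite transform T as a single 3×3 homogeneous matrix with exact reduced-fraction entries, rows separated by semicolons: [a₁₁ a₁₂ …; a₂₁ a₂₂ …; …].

T1 = [-3/5 -4/5 0; 4/5 -3/5 0; 0 0 1]
T2·T1 = [-3/5 -4/5 0; -4/5 3/5 0; 0 0 1]
T3·…·T1 = [-3/5 -4/5 0; -2 -1 0; 0 0 1]
T4·…·T1 = [-3/5 -4/5 0; 2 1 0; 0 0 1]

T = [-3/5 -4/5 0; 2 1 0; 0 0 1]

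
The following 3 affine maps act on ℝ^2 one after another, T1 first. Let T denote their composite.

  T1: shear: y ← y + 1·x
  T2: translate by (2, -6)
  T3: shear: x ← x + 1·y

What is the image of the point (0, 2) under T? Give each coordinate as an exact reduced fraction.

T(p) = (-2, -4)

T1 shear: y ← y + 1·x: (0, 2) → (0, 2)
T2 translate by (2, -6): (0, 2) → (2, -4)
T3 shear: x ← x + 1·y: (2, -4) → (-2, -4)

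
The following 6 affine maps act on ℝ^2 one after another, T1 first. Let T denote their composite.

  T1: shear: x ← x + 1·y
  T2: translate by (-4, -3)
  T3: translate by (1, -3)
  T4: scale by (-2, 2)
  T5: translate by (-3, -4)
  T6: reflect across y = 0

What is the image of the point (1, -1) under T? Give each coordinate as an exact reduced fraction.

T(p) = (3, 18)

T1 shear: x ← x + 1·y: (1, -1) → (0, -1)
T2 translate by (-4, -3): (0, -1) → (-4, -4)
T3 translate by (1, -3): (-4, -4) → (-3, -7)
T4 scale by (-2, 2): (-3, -7) → (6, -14)
T5 translate by (-3, -4): (6, -14) → (3, -18)
T6 reflect across y = 0: (3, -18) → (3, 18)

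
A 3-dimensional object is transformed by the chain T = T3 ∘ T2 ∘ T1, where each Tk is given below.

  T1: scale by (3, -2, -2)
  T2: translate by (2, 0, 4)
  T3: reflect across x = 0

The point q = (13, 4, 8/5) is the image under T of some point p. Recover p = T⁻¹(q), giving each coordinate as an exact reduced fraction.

p = (-5, -2, 6/5)

T1 = [3 0 0 0; 0 -2 0 0; 0 0 -2 0; 0 0 0 1]
T2·T1 = [3 0 0 2; 0 -2 0 0; 0 0 -2 4; 0 0 0 1]
T3·…·T1 = [-3 0 0 -2; 0 -2 0 0; 0 0 -2 4; 0 0 0 1]
det M = -12; M⁻¹ = [-1/3 0 0 -2/3; 0 -1/2 0 0; 0 0 -1/2 2; 0 0 0 1]
M⁻¹ · (13, 4, 8/5)ᵀ = (-5, -2, 6/5)ᵀ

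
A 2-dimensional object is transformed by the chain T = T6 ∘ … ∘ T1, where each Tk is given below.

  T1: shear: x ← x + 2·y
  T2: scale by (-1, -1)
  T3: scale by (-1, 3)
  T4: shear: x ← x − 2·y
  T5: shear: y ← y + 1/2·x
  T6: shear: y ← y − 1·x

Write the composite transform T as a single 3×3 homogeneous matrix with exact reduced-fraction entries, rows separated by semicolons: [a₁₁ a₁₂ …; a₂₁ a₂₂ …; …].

T1 = [1 2 0; 0 1 0; 0 0 1]
T2·T1 = [-1 -2 0; 0 -1 0; 0 0 1]
T3·…·T1 = [1 2 0; 0 -3 0; 0 0 1]
T4·…·T1 = [1 8 0; 0 -3 0; 0 0 1]
T5·…·T1 = [1 8 0; 1/2 1 0; 0 0 1]
T6·…·T1 = [1 8 0; -1/2 -7 0; 0 0 1]

T = [1 8 0; -1/2 -7 0; 0 0 1]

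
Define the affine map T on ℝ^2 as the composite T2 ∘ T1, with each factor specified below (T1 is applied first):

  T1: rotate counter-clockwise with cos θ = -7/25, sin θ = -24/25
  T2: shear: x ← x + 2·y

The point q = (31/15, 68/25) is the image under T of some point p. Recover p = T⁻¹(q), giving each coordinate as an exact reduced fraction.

p = (-5/3, -4)

T1 = [-7/25 24/25 0; -24/25 -7/25 0; 0 0 1]
T2·T1 = [-11/5 2/5 0; -24/25 -7/25 0; 0 0 1]
det M = 1; M⁻¹ = [-7/25 -2/5 0; 24/25 -11/5 0; 0 0 1]
M⁻¹ · (31/15, 68/25)ᵀ = (-5/3, -4)ᵀ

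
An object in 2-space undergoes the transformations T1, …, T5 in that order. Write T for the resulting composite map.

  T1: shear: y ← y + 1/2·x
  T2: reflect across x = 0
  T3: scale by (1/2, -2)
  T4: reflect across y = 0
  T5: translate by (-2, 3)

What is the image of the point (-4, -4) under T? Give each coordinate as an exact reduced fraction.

T1 shear: y ← y + 1/2·x: (-4, -4) → (-4, -6)
T2 reflect across x = 0: (-4, -6) → (4, -6)
T3 scale by (1/2, -2): (4, -6) → (2, 12)
T4 reflect across y = 0: (2, 12) → (2, -12)
T5 translate by (-2, 3): (2, -12) → (0, -9)

T(p) = (0, -9)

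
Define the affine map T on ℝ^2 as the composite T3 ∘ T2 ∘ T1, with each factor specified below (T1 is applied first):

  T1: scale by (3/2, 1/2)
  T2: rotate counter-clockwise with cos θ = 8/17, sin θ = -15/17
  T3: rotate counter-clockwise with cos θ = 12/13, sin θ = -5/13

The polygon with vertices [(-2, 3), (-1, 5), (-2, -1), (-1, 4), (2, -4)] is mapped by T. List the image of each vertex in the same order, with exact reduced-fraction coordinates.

image vertices: (267/221, 1383/442), (61/26, 45/26), (-173/221, 1299/442), (817/442, 372/221), (-29/17, -54/17)

T1 scale by (3/2, 1/2): (-2, 3) → (-3, 3/2); (-1, 5) → (-3/2, 5/2); (-2, -1) → (-3, -1/2); (-1, 4) → (-3/2, 2); (2, -4) → (3, -2)
T2 rotate counter-clockwise with cos θ = 8/17, sin θ = -15/17: (-3, 3/2) → (-3/34, 57/17); (-3/2, 5/2) → (3/2, 5/2); (-3, -1/2) → (-63/34, 41/17); (-3/2, 2) → (18/17, 77/34); (3, -2) → (-6/17, -61/17)
T3 rotate counter-clockwise with cos θ = 12/13, sin θ = -5/13: (-3/34, 57/17) → (267/221, 1383/442); (3/2, 5/2) → (61/26, 45/26); (-63/34, 41/17) → (-173/221, 1299/442); (18/17, 77/34) → (817/442, 372/221); (-6/17, -61/17) → (-29/17, -54/17)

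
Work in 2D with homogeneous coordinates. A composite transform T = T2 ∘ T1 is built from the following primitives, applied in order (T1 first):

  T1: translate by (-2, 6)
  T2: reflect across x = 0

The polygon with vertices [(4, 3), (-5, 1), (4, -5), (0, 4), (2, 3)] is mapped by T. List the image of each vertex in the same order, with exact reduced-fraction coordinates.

T1 translate by (-2, 6): (4, 3) → (2, 9); (-5, 1) → (-7, 7); (4, -5) → (2, 1); (0, 4) → (-2, 10); (2, 3) → (0, 9)
T2 reflect across x = 0: (2, 9) → (-2, 9); (-7, 7) → (7, 7); (2, 1) → (-2, 1); (-2, 10) → (2, 10); (0, 9) → (0, 9)

image vertices: (-2, 9), (7, 7), (-2, 1), (2, 10), (0, 9)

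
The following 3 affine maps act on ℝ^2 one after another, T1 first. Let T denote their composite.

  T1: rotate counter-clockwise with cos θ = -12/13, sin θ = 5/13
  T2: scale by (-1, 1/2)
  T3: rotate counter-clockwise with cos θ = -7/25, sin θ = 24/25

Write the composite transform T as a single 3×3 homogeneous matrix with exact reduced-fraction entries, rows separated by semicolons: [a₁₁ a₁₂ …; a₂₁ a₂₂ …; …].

T = [-144/325 109/325 0; 541/650 162/325 0; 0 0 1]

T1 = [-12/13 -5/13 0; 5/13 -12/13 0; 0 0 1]
T2·T1 = [12/13 5/13 0; 5/26 -6/13 0; 0 0 1]
T3·…·T1 = [-144/325 109/325 0; 541/650 162/325 0; 0 0 1]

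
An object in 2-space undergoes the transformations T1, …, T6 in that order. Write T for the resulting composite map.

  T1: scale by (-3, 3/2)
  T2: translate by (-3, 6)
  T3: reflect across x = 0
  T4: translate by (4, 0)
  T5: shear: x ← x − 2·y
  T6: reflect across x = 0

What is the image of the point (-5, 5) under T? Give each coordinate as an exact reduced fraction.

T(p) = (35, 27/2)

T1 scale by (-3, 3/2): (-5, 5) → (15, 15/2)
T2 translate by (-3, 6): (15, 15/2) → (12, 27/2)
T3 reflect across x = 0: (12, 27/2) → (-12, 27/2)
T4 translate by (4, 0): (-12, 27/2) → (-8, 27/2)
T5 shear: x ← x − 2·y: (-8, 27/2) → (-35, 27/2)
T6 reflect across x = 0: (-35, 27/2) → (35, 27/2)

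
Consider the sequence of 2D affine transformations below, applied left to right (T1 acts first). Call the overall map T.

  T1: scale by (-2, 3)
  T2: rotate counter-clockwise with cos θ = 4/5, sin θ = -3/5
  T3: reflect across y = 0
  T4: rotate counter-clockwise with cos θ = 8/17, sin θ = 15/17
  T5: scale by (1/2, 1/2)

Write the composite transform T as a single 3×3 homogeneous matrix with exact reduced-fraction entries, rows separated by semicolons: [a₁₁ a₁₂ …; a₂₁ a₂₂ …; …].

T = [13/85 126/85 0; -84/85 39/170 0; 0 0 1]

T1 = [-2 0 0; 0 3 0; 0 0 1]
T2·T1 = [-8/5 9/5 0; 6/5 12/5 0; 0 0 1]
T3·…·T1 = [-8/5 9/5 0; -6/5 -12/5 0; 0 0 1]
T4·…·T1 = [26/85 252/85 0; -168/85 39/85 0; 0 0 1]
T5·…·T1 = [13/85 126/85 0; -84/85 39/170 0; 0 0 1]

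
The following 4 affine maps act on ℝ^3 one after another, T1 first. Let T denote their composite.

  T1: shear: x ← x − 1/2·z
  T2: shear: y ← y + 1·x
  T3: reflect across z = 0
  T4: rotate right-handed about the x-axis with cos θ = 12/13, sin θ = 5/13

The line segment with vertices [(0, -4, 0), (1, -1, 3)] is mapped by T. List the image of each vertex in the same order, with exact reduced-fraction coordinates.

image vertices: (0, -48/13, -20/13), (-1/2, -3/13, -87/26)

T1 shear: x ← x − 1/2·z: (0, -4, 0) → (0, -4, 0); (1, -1, 3) → (-1/2, -1, 3)
T2 shear: y ← y + 1·x: (0, -4, 0) → (0, -4, 0); (-1/2, -1, 3) → (-1/2, -3/2, 3)
T3 reflect across z = 0: (0, -4, 0) → (0, -4, 0); (-1/2, -3/2, 3) → (-1/2, -3/2, -3)
T4 rotate right-handed about the x-axis with cos θ = 12/13, sin θ = 5/13: (0, -4, 0) → (0, -48/13, -20/13); (-1/2, -3/2, -3) → (-1/2, -3/13, -87/26)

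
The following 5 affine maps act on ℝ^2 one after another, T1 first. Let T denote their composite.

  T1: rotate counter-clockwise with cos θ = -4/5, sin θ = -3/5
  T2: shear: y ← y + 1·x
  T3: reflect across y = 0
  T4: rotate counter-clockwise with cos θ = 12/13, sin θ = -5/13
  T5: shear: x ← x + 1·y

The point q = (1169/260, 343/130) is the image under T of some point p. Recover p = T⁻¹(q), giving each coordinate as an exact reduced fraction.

p = (7/4, 7/2)

T1 = [-4/5 3/5 0; -3/5 -4/5 0; 0 0 1]
T2·T1 = [-4/5 3/5 0; -7/5 -1/5 0; 0 0 1]
T3·…·T1 = [-4/5 3/5 0; 7/5 1/5 0; 0 0 1]
T4·…·T1 = [-1/5 41/65 0; 8/5 -3/65 0; 0 0 1]
T5·…·T1 = [7/5 38/65 0; 8/5 -3/65 0; 0 0 1]
det M = -1; M⁻¹ = [3/65 38/65 0; 8/5 -7/5 0; 0 0 1]
M⁻¹ · (1169/260, 343/130)ᵀ = (7/4, 7/2)ᵀ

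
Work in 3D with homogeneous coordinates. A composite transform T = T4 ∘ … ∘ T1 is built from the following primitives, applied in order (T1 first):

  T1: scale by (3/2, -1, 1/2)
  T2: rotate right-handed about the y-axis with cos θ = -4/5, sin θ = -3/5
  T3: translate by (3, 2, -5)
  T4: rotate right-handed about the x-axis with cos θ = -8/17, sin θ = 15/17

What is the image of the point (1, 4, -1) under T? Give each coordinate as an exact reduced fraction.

T(p) = (21/10, 143/34, -2/85)

T1 scale by (3/2, -1, 1/2): (1, 4, -1) → (3/2, -4, -1/2)
T2 rotate right-handed about the y-axis with cos θ = -4/5, sin θ = -3/5: (3/2, -4, -1/2) → (-9/10, -4, 13/10)
T3 translate by (3, 2, -5): (-9/10, -4, 13/10) → (21/10, -2, -37/10)
T4 rotate right-handed about the x-axis with cos θ = -8/17, sin θ = 15/17: (21/10, -2, -37/10) → (21/10, 143/34, -2/85)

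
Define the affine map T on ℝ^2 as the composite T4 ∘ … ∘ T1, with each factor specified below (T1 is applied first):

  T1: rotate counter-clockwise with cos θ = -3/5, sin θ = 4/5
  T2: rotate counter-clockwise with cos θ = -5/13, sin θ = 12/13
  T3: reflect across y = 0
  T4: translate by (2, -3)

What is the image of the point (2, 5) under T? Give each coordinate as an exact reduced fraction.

T(p) = (344/65, 82/65)

T1 rotate counter-clockwise with cos θ = -3/5, sin θ = 4/5: (2, 5) → (-26/5, -7/5)
T2 rotate counter-clockwise with cos θ = -5/13, sin θ = 12/13: (-26/5, -7/5) → (214/65, -277/65)
T3 reflect across y = 0: (214/65, -277/65) → (214/65, 277/65)
T4 translate by (2, -3): (214/65, 277/65) → (344/65, 82/65)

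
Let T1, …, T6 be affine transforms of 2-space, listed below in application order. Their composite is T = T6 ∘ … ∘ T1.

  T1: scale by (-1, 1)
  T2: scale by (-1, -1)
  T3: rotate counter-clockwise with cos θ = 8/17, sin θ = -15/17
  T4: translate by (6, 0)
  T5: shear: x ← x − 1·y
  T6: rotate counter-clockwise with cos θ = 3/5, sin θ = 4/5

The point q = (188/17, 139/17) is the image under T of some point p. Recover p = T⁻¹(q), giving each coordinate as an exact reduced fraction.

p = (5, -1)

T1 = [-1 0 0; 0 1 0; 0 0 1]
T2·T1 = [1 0 0; 0 -1 0; 0 0 1]
T3·…·T1 = [8/17 -15/17 0; -15/17 -8/17 0; 0 0 1]
T4·…·T1 = [8/17 -15/17 6; -15/17 -8/17 0; 0 0 1]
T5·…·T1 = [23/17 -7/17 6; -15/17 -8/17 0; 0 0 1]
T6·…·T1 = [129/85 11/85 18/5; 47/85 -52/85 24/5; 0 0 1]
det M = -1; M⁻¹ = [52/85 11/85 -48/17; 47/85 -129/85 90/17; 0 0 1]
M⁻¹ · (188/17, 139/17)ᵀ = (5, -1)ᵀ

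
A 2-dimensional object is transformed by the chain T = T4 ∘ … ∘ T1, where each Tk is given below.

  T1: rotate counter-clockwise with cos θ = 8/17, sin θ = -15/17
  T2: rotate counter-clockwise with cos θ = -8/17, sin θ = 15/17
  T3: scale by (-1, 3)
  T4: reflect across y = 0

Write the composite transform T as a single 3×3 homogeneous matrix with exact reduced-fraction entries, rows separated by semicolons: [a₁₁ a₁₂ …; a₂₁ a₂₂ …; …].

T1 = [8/17 15/17 0; -15/17 8/17 0; 0 0 1]
T2·T1 = [161/289 -240/289 0; 240/289 161/289 0; 0 0 1]
T3·…·T1 = [-161/289 240/289 0; 720/289 483/289 0; 0 0 1]
T4·…·T1 = [-161/289 240/289 0; -720/289 -483/289 0; 0 0 1]

T = [-161/289 240/289 0; -720/289 -483/289 0; 0 0 1]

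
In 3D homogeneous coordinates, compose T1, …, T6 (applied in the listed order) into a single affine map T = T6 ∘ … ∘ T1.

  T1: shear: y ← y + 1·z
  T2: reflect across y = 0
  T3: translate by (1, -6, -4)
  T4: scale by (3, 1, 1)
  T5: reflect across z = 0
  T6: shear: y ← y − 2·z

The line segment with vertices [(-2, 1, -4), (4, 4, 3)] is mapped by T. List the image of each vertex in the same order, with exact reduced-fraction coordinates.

image vertices: (-3, -19, 8), (15, -15, 1)

T1 shear: y ← y + 1·z: (-2, 1, -4) → (-2, -3, -4); (4, 4, 3) → (4, 7, 3)
T2 reflect across y = 0: (-2, -3, -4) → (-2, 3, -4); (4, 7, 3) → (4, -7, 3)
T3 translate by (1, -6, -4): (-2, 3, -4) → (-1, -3, -8); (4, -7, 3) → (5, -13, -1)
T4 scale by (3, 1, 1): (-1, -3, -8) → (-3, -3, -8); (5, -13, -1) → (15, -13, -1)
T5 reflect across z = 0: (-3, -3, -8) → (-3, -3, 8); (15, -13, -1) → (15, -13, 1)
T6 shear: y ← y − 2·z: (-3, -3, 8) → (-3, -19, 8); (15, -13, 1) → (15, -15, 1)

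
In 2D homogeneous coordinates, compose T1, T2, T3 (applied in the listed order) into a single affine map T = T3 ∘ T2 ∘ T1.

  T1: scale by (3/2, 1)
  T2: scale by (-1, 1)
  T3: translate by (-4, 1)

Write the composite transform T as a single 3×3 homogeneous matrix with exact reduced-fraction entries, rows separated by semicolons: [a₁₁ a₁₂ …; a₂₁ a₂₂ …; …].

T1 = [3/2 0 0; 0 1 0; 0 0 1]
T2·T1 = [-3/2 0 0; 0 1 0; 0 0 1]
T3·…·T1 = [-3/2 0 -4; 0 1 1; 0 0 1]

T = [-3/2 0 -4; 0 1 1; 0 0 1]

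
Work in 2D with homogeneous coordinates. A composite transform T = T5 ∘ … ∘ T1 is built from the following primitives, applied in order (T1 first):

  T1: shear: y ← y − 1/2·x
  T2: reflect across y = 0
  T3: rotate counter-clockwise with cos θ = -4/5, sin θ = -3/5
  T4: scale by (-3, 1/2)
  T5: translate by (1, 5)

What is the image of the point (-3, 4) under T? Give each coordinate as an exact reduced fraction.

T1 shear: y ← y − 1/2·x: (-3, 4) → (-3, 11/2)
T2 reflect across y = 0: (-3, 11/2) → (-3, -11/2)
T3 rotate counter-clockwise with cos θ = -4/5, sin θ = -3/5: (-3, -11/2) → (-9/10, 31/5)
T4 scale by (-3, 1/2): (-9/10, 31/5) → (27/10, 31/10)
T5 translate by (1, 5): (27/10, 31/10) → (37/10, 81/10)

T(p) = (37/10, 81/10)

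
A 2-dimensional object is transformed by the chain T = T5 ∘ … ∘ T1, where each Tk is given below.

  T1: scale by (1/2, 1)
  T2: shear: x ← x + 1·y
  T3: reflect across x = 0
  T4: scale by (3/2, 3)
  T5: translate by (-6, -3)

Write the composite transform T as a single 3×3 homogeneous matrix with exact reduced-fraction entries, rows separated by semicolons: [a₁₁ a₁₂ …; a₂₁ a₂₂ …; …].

T1 = [1/2 0 0; 0 1 0; 0 0 1]
T2·T1 = [1/2 1 0; 0 1 0; 0 0 1]
T3·…·T1 = [-1/2 -1 0; 0 1 0; 0 0 1]
T4·…·T1 = [-3/4 -3/2 0; 0 3 0; 0 0 1]
T5·…·T1 = [-3/4 -3/2 -6; 0 3 -3; 0 0 1]

T = [-3/4 -3/2 -6; 0 3 -3; 0 0 1]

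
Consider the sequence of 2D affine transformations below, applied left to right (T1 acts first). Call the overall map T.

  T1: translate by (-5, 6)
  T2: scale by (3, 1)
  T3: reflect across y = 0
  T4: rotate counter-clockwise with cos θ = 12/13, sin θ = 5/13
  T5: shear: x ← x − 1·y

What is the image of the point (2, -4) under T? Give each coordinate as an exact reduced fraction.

T1 translate by (-5, 6): (2, -4) → (-3, 2)
T2 scale by (3, 1): (-3, 2) → (-9, 2)
T3 reflect across y = 0: (-9, 2) → (-9, -2)
T4 rotate counter-clockwise with cos θ = 12/13, sin θ = 5/13: (-9, -2) → (-98/13, -69/13)
T5 shear: x ← x − 1·y: (-98/13, -69/13) → (-29/13, -69/13)

T(p) = (-29/13, -69/13)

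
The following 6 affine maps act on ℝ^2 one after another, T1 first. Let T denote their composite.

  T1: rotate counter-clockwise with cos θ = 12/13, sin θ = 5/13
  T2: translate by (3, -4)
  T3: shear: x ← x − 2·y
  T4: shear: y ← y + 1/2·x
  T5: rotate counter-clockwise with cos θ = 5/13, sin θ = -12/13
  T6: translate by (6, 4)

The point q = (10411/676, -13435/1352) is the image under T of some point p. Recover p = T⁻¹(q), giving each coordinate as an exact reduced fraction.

T1 = [12/13 -5/13 0; 5/13 12/13 0; 0 0 1]
T2·T1 = [12/13 -5/13 3; 5/13 12/13 -4; 0 0 1]
T3·…·T1 = [2/13 -29/13 11; 5/13 12/13 -4; 0 0 1]
T4·…·T1 = [2/13 -29/13 11; 6/13 -5/26 3/2; 0 0 1]
T5·…·T1 = [82/169 -175/169 73/13; 6/169 671/338 -249/26; 0 0 1]
T6·…·T1 = [82/169 -175/169 151/13; 6/169 671/338 -145/26; 0 0 1]
det M = 1; M⁻¹ = [671/338 175/169 -2921/169; -6/169 82/169 527/169; 0 0 1]
M⁻¹ · (10411/676, -13435/1352)ᵀ = (3, -9/4)ᵀ

p = (3, -9/4)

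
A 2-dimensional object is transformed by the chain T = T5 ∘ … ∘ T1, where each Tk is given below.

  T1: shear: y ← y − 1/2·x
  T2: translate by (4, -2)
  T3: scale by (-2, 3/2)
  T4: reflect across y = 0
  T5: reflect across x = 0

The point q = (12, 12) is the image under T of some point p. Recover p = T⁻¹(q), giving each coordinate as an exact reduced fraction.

T1 = [1 0 0; -1/2 1 0; 0 0 1]
T2·T1 = [1 0 4; -1/2 1 -2; 0 0 1]
T3·…·T1 = [-2 0 -8; -3/4 3/2 -3; 0 0 1]
T4·…·T1 = [-2 0 -8; 3/4 -3/2 3; 0 0 1]
T5·…·T1 = [2 0 8; 3/4 -3/2 3; 0 0 1]
det M = -3; M⁻¹ = [1/2 0 -4; 1/4 -2/3 0; 0 0 1]
M⁻¹ · (12, 12)ᵀ = (2, -5)ᵀ

p = (2, -5)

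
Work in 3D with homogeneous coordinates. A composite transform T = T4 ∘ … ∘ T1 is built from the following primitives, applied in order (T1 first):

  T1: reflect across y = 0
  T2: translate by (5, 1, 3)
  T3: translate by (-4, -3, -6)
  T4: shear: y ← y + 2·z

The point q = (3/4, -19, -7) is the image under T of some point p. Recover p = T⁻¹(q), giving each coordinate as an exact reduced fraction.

T1 = [1 0 0 0; 0 -1 0 0; 0 0 1 0; 0 0 0 1]
T2·T1 = [1 0 0 5; 0 -1 0 1; 0 0 1 3; 0 0 0 1]
T3·…·T1 = [1 0 0 1; 0 -1 0 -2; 0 0 1 -3; 0 0 0 1]
T4·…·T1 = [1 0 0 1; 0 -1 2 -8; 0 0 1 -3; 0 0 0 1]
det M = -1; M⁻¹ = [1 0 0 -1; 0 -1 2 -2; 0 0 1 3; 0 0 0 1]
M⁻¹ · (3/4, -19, -7)ᵀ = (-1/4, 3, -4)ᵀ

p = (-1/4, 3, -4)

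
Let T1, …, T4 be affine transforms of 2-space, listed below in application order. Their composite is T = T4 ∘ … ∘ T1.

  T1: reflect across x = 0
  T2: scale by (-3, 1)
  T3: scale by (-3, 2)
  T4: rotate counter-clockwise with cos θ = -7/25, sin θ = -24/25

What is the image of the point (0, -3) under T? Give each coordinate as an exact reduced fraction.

T1 reflect across x = 0: (0, -3) → (0, -3)
T2 scale by (-3, 1): (0, -3) → (0, -3)
T3 scale by (-3, 2): (0, -3) → (0, -6)
T4 rotate counter-clockwise with cos θ = -7/25, sin θ = -24/25: (0, -6) → (-144/25, 42/25)

T(p) = (-144/25, 42/25)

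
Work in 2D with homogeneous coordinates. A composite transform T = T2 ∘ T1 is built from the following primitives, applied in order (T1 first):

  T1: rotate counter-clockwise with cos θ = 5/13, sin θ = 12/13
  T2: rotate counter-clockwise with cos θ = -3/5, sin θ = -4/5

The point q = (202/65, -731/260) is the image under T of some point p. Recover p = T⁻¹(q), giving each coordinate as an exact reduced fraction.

T1 = [5/13 -12/13 0; 12/13 5/13 0; 0 0 1]
T2·T1 = [33/65 56/65 0; -56/65 33/65 0; 0 0 1]
det M = 1; M⁻¹ = [33/65 -56/65 0; 56/65 33/65 0; 0 0 1]
M⁻¹ · (202/65, -731/260)ᵀ = (4, 5/4)ᵀ

p = (4, 5/4)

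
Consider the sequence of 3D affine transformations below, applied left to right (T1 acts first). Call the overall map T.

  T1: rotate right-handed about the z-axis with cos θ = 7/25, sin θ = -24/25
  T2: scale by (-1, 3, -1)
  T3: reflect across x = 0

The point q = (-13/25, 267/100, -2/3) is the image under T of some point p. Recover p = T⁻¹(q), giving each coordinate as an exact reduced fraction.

T1 = [7/25 24/25 0 0; -24/25 7/25 0 0; 0 0 1 0; 0 0 0 1]
T2·T1 = [-7/25 -24/25 0 0; -72/25 21/25 0 0; 0 0 -1 0; 0 0 0 1]
T3·…·T1 = [7/25 24/25 0 0; -72/25 21/25 0 0; 0 0 -1 0; 0 0 0 1]
det M = -3; M⁻¹ = [7/25 -8/25 0 0; 24/25 7/75 0 0; 0 0 -1 0; 0 0 0 1]
M⁻¹ · (-13/25, 267/100, -2/3)ᵀ = (-1, -1/4, 2/3)ᵀ

p = (-1, -1/4, 2/3)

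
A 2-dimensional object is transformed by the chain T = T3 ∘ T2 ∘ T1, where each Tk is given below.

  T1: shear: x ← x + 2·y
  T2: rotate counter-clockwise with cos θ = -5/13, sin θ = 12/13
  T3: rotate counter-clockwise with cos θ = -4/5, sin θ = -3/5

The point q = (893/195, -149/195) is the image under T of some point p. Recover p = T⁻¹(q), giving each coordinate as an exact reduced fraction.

p = (1, 5/3)

T1 = [1 2 0; 0 1 0; 0 0 1]
T2·T1 = [-5/13 -22/13 0; 12/13 19/13 0; 0 0 1]
T3·…·T1 = [56/65 29/13 0; -33/65 -2/13 0; 0 0 1]
det M = 1; M⁻¹ = [-2/13 -29/13 0; 33/65 56/65 0; 0 0 1]
M⁻¹ · (893/195, -149/195)ᵀ = (1, 5/3)ᵀ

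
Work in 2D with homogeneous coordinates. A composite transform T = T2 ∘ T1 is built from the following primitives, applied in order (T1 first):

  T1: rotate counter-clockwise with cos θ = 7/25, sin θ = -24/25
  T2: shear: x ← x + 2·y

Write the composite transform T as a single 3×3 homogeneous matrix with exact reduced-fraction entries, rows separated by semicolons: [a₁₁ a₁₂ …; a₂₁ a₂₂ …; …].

T1 = [7/25 24/25 0; -24/25 7/25 0; 0 0 1]
T2·T1 = [-41/25 38/25 0; -24/25 7/25 0; 0 0 1]

T = [-41/25 38/25 0; -24/25 7/25 0; 0 0 1]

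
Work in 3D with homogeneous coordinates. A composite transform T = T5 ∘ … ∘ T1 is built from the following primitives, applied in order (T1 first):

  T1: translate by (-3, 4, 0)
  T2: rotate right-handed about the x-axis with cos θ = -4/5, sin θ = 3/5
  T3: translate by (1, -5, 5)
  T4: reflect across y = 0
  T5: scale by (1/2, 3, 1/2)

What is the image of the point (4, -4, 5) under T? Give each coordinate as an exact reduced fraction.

T1 translate by (-3, 4, 0): (4, -4, 5) → (1, 0, 5)
T2 rotate right-handed about the x-axis with cos θ = -4/5, sin θ = 3/5: (1, 0, 5) → (1, -3, -4)
T3 translate by (1, -5, 5): (1, -3, -4) → (2, -8, 1)
T4 reflect across y = 0: (2, -8, 1) → (2, 8, 1)
T5 scale by (1/2, 3, 1/2): (2, 8, 1) → (1, 24, 1/2)

T(p) = (1, 24, 1/2)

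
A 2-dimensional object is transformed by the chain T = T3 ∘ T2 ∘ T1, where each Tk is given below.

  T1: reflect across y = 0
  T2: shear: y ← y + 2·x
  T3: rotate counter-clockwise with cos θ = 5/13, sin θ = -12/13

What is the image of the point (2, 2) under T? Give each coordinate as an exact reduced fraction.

T1 reflect across y = 0: (2, 2) → (2, -2)
T2 shear: y ← y + 2·x: (2, -2) → (2, 2)
T3 rotate counter-clockwise with cos θ = 5/13, sin θ = -12/13: (2, 2) → (34/13, -14/13)

T(p) = (34/13, -14/13)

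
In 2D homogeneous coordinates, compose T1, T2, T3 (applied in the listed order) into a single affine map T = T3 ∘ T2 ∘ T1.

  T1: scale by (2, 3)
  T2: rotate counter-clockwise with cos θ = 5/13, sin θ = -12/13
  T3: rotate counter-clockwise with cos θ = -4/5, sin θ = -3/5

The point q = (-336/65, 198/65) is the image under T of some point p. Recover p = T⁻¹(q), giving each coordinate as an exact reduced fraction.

p = (3, 0)

T1 = [2 0 0; 0 3 0; 0 0 1]
T2·T1 = [10/13 36/13 0; -24/13 15/13 0; 0 0 1]
T3·…·T1 = [-112/65 -99/65 0; 66/65 -168/65 0; 0 0 1]
det M = 6; M⁻¹ = [-28/65 33/130 0; -11/65 -56/195 0; 0 0 1]
M⁻¹ · (-336/65, 198/65)ᵀ = (3, 0)ᵀ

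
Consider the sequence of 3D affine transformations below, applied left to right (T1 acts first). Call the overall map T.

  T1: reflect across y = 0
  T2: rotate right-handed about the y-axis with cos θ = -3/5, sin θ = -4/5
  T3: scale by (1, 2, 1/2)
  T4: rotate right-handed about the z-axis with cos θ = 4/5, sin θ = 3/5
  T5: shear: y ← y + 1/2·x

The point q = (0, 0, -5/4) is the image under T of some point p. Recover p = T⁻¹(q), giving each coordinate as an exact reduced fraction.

p = (-2, 0, 3/2)

T1 = [1 0 0 0; 0 -1 0 0; 0 0 1 0; 0 0 0 1]
T2·T1 = [-3/5 0 -4/5 0; 0 -1 0 0; 4/5 0 -3/5 0; 0 0 0 1]
T3·…·T1 = [-3/5 0 -4/5 0; 0 -2 0 0; 2/5 0 -3/10 0; 0 0 0 1]
T4·…·T1 = [-12/25 6/5 -16/25 0; -9/25 -8/5 -12/25 0; 2/5 0 -3/10 0; 0 0 0 1]
T5·…·T1 = [-12/25 6/5 -16/25 0; -3/5 -1 -4/5 0; 2/5 0 -3/10 0; 0 0 0 1]
det M = -1; M⁻¹ = [-3/10 -9/25 8/5 0; 1/2 -2/5 0 0; -2/5 -12/25 -6/5 0; 0 0 0 1]
M⁻¹ · (0, 0, -5/4)ᵀ = (-2, 0, 3/2)ᵀ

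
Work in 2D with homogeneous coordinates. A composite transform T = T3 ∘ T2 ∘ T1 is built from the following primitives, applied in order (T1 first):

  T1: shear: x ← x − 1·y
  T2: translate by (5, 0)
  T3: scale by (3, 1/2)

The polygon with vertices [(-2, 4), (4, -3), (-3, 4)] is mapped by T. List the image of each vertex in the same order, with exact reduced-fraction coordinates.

T1 shear: x ← x − 1·y: (-2, 4) → (-6, 4); (4, -3) → (7, -3); (-3, 4) → (-7, 4)
T2 translate by (5, 0): (-6, 4) → (-1, 4); (7, -3) → (12, -3); (-7, 4) → (-2, 4)
T3 scale by (3, 1/2): (-1, 4) → (-3, 2); (12, -3) → (36, -3/2); (-2, 4) → (-6, 2)

image vertices: (-3, 2), (36, -3/2), (-6, 2)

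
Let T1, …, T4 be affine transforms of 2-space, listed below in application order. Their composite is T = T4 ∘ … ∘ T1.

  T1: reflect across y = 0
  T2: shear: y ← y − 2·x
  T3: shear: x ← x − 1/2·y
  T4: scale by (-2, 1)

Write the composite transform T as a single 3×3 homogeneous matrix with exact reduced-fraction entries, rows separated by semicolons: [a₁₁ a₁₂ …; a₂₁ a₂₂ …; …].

T1 = [1 0 0; 0 -1 0; 0 0 1]
T2·T1 = [1 0 0; -2 -1 0; 0 0 1]
T3·…·T1 = [2 1/2 0; -2 -1 0; 0 0 1]
T4·…·T1 = [-4 -1 0; -2 -1 0; 0 0 1]

T = [-4 -1 0; -2 -1 0; 0 0 1]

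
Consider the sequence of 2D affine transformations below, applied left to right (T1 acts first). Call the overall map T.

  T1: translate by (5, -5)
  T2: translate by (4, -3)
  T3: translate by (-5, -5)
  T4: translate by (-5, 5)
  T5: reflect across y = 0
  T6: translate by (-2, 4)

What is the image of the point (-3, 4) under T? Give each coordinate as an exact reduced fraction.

T1 translate by (5, -5): (-3, 4) → (2, -1)
T2 translate by (4, -3): (2, -1) → (6, -4)
T3 translate by (-5, -5): (6, -4) → (1, -9)
T4 translate by (-5, 5): (1, -9) → (-4, -4)
T5 reflect across y = 0: (-4, -4) → (-4, 4)
T6 translate by (-2, 4): (-4, 4) → (-6, 8)

T(p) = (-6, 8)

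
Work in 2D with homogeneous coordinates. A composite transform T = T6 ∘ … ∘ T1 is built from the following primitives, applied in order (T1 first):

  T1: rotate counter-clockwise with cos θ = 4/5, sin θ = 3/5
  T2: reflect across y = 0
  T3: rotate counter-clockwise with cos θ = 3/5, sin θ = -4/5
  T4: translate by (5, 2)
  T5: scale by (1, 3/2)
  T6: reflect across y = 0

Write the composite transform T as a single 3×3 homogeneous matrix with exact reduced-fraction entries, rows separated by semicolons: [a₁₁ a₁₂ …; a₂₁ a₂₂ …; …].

T1 = [4/5 -3/5 0; 3/5 4/5 0; 0 0 1]
T2·T1 = [4/5 -3/5 0; -3/5 -4/5 0; 0 0 1]
T3·…·T1 = [0 -1 0; -1 0 0; 0 0 1]
T4·…·T1 = [0 -1 5; -1 0 2; 0 0 1]
T5·…·T1 = [0 -1 5; -3/2 0 3; 0 0 1]
T6·…·T1 = [0 -1 5; 3/2 0 -3; 0 0 1]

T = [0 -1 5; 3/2 0 -3; 0 0 1]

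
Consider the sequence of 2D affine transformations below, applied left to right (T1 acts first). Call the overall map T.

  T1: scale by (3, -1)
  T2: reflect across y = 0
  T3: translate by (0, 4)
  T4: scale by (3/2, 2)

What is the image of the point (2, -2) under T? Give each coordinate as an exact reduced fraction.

T1 scale by (3, -1): (2, -2) → (6, 2)
T2 reflect across y = 0: (6, 2) → (6, -2)
T3 translate by (0, 4): (6, -2) → (6, 2)
T4 scale by (3/2, 2): (6, 2) → (9, 4)

T(p) = (9, 4)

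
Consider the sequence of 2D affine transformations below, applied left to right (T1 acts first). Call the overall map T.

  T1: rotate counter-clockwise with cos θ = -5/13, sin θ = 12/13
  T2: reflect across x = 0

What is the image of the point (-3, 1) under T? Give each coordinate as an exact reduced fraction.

T1 rotate counter-clockwise with cos θ = -5/13, sin θ = 12/13: (-3, 1) → (3/13, -41/13)
T2 reflect across x = 0: (3/13, -41/13) → (-3/13, -41/13)

T(p) = (-3/13, -41/13)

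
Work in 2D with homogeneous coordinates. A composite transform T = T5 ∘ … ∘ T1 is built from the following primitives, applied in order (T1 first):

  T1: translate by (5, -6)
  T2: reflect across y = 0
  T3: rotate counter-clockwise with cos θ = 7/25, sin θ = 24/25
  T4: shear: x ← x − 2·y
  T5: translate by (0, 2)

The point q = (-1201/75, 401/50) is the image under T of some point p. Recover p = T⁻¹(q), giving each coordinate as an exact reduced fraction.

T1 = [1 0 5; 0 1 -6; 0 0 1]
T2·T1 = [1 0 5; 0 -1 6; 0 0 1]
T3·…·T1 = [7/25 24/25 -109/25; 24/25 -7/25 162/25; 0 0 1]
T4·…·T1 = [-41/25 38/25 -433/25; 24/25 -7/25 162/25; 0 0 1]
T5·…·T1 = [-41/25 38/25 -433/25; 24/25 -7/25 212/25; 0 0 1]
det M = -1; M⁻¹ = [7/25 38/25 -201/25; 24/25 41/25 68/25; 0 0 1]
M⁻¹ · (-1201/75, 401/50)ᵀ = (-1/3, 1/2)ᵀ

p = (-1/3, 1/2)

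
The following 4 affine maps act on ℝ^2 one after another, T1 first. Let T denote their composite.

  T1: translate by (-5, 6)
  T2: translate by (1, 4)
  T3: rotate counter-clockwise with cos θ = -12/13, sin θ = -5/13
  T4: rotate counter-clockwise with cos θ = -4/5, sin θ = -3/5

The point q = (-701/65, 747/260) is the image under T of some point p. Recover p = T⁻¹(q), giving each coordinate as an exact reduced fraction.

T1 = [1 0 -5; 0 1 6; 0 0 1]
T2·T1 = [1 0 -4; 0 1 10; 0 0 1]
T3·…·T1 = [-12/13 5/13 98/13; -5/13 -12/13 -100/13; 0 0 1]
T4·…·T1 = [33/65 -56/65 -692/65; 56/65 33/65 106/65; 0 0 1]
det M = 1; M⁻¹ = [33/65 56/65 4; -56/65 33/65 -10; 0 0 1]
M⁻¹ · (-701/65, 747/260)ᵀ = (1, 3/4)ᵀ

p = (1, 3/4)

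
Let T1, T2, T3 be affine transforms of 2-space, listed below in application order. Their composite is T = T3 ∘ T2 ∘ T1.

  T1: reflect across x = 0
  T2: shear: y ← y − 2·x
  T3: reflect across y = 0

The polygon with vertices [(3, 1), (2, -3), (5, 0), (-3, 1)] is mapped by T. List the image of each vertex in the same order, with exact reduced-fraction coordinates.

T1 reflect across x = 0: (3, 1) → (-3, 1); (2, -3) → (-2, -3); (5, 0) → (-5, 0); (-3, 1) → (3, 1)
T2 shear: y ← y − 2·x: (-3, 1) → (-3, 7); (-2, -3) → (-2, 1); (-5, 0) → (-5, 10); (3, 1) → (3, -5)
T3 reflect across y = 0: (-3, 7) → (-3, -7); (-2, 1) → (-2, -1); (-5, 10) → (-5, -10); (3, -5) → (3, 5)

image vertices: (-3, -7), (-2, -1), (-5, -10), (3, 5)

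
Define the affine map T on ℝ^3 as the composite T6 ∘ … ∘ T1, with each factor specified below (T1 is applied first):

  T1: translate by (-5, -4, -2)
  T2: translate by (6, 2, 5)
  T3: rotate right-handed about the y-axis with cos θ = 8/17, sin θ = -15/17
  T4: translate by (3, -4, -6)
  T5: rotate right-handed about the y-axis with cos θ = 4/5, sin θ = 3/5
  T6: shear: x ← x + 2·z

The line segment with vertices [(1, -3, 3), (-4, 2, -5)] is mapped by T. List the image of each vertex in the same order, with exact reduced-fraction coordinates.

image vertices: (-218/85, -9, -27/85), (-1907/85, -4, -823/85)

T1 translate by (-5, -4, -2): (1, -3, 3) → (-4, -7, 1); (-4, 2, -5) → (-9, -2, -7)
T2 translate by (6, 2, 5): (-4, -7, 1) → (2, -5, 6); (-9, -2, -7) → (-3, 0, -2)
T3 rotate right-handed about the y-axis with cos θ = 8/17, sin θ = -15/17: (2, -5, 6) → (-74/17, -5, 78/17); (-3, 0, -2) → (6/17, 0, -61/17)
T4 translate by (3, -4, -6): (-74/17, -5, 78/17) → (-23/17, -9, -24/17); (6/17, 0, -61/17) → (57/17, -4, -163/17)
T5 rotate right-handed about the y-axis with cos θ = 4/5, sin θ = 3/5: (-23/17, -9, -24/17) → (-164/85, -9, -27/85); (57/17, -4, -163/17) → (-261/85, -4, -823/85)
T6 shear: x ← x + 2·z: (-164/85, -9, -27/85) → (-218/85, -9, -27/85); (-261/85, -4, -823/85) → (-1907/85, -4, -823/85)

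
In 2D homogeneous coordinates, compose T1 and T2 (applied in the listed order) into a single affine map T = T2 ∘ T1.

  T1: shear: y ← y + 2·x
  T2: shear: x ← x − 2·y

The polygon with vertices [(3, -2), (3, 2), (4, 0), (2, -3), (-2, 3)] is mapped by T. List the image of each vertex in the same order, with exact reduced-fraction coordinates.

T1 shear: y ← y + 2·x: (3, -2) → (3, 4); (3, 2) → (3, 8); (4, 0) → (4, 8); (2, -3) → (2, 1); (-2, 3) → (-2, -1)
T2 shear: x ← x − 2·y: (3, 4) → (-5, 4); (3, 8) → (-13, 8); (4, 8) → (-12, 8); (2, 1) → (0, 1); (-2, -1) → (0, -1)

image vertices: (-5, 4), (-13, 8), (-12, 8), (0, 1), (0, -1)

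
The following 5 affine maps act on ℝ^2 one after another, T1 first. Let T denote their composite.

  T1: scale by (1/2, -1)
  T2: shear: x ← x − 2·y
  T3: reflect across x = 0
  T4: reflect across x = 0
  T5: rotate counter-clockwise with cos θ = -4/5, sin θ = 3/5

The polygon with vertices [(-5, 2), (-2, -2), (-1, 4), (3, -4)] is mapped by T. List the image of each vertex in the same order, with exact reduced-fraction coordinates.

T1 scale by (1/2, -1): (-5, 2) → (-5/2, -2); (-2, -2) → (-1, 2); (-1, 4) → (-1/2, -4); (3, -4) → (3/2, 4)
T2 shear: x ← x − 2·y: (-5/2, -2) → (3/2, -2); (-1, 2) → (-5, 2); (-1/2, -4) → (15/2, -4); (3/2, 4) → (-13/2, 4)
T3 reflect across x = 0: (3/2, -2) → (-3/2, -2); (-5, 2) → (5, 2); (15/2, -4) → (-15/2, -4); (-13/2, 4) → (13/2, 4)
T4 reflect across x = 0: (-3/2, -2) → (3/2, -2); (5, 2) → (-5, 2); (-15/2, -4) → (15/2, -4); (13/2, 4) → (-13/2, 4)
T5 rotate counter-clockwise with cos θ = -4/5, sin θ = 3/5: (3/2, -2) → (0, 5/2); (-5, 2) → (14/5, -23/5); (15/2, -4) → (-18/5, 77/10); (-13/2, 4) → (14/5, -71/10)

image vertices: (0, 5/2), (14/5, -23/5), (-18/5, 77/10), (14/5, -71/10)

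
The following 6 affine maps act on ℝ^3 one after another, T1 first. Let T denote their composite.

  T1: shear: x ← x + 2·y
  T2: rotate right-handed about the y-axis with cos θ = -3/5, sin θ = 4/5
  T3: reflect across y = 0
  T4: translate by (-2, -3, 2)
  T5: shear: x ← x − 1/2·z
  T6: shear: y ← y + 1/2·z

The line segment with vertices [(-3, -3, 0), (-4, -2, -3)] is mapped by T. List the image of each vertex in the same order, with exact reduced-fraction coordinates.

image vertices: (-6/5, 23/5, 46/5), (-47/10, 41/10, 51/5)

T1 shear: x ← x + 2·y: (-3, -3, 0) → (-9, -3, 0); (-4, -2, -3) → (-8, -2, -3)
T2 rotate right-handed about the y-axis with cos θ = -3/5, sin θ = 4/5: (-9, -3, 0) → (27/5, -3, 36/5); (-8, -2, -3) → (12/5, -2, 41/5)
T3 reflect across y = 0: (27/5, -3, 36/5) → (27/5, 3, 36/5); (12/5, -2, 41/5) → (12/5, 2, 41/5)
T4 translate by (-2, -3, 2): (27/5, 3, 36/5) → (17/5, 0, 46/5); (12/5, 2, 41/5) → (2/5, -1, 51/5)
T5 shear: x ← x − 1/2·z: (17/5, 0, 46/5) → (-6/5, 0, 46/5); (2/5, -1, 51/5) → (-47/10, -1, 51/5)
T6 shear: y ← y + 1/2·z: (-6/5, 0, 46/5) → (-6/5, 23/5, 46/5); (-47/10, -1, 51/5) → (-47/10, 41/10, 51/5)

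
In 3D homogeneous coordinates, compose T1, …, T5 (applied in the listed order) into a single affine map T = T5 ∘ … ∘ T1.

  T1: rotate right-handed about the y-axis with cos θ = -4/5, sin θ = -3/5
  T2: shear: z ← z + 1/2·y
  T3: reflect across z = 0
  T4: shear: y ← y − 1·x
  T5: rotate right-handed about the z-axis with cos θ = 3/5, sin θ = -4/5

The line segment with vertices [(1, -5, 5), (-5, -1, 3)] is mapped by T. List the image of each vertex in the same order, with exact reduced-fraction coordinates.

T1 rotate right-handed about the y-axis with cos θ = -4/5, sin θ = -3/5: (1, -5, 5) → (-19/5, -5, -17/5); (-5, -1, 3) → (11/5, -1, -27/5)
T2 shear: z ← z + 1/2·y: (-19/5, -5, -17/5) → (-19/5, -5, -59/10); (11/5, -1, -27/5) → (11/5, -1, -59/10)
T3 reflect across z = 0: (-19/5, -5, -59/10) → (-19/5, -5, 59/10); (11/5, -1, -59/10) → (11/5, -1, 59/10)
T4 shear: y ← y − 1·x: (-19/5, -5, 59/10) → (-19/5, -6/5, 59/10); (11/5, -1, 59/10) → (11/5, -16/5, 59/10)
T5 rotate right-handed about the z-axis with cos θ = 3/5, sin θ = -4/5: (-19/5, -6/5, 59/10) → (-81/25, 58/25, 59/10); (11/5, -16/5, 59/10) → (-31/25, -92/25, 59/10)

image vertices: (-81/25, 58/25, 59/10), (-31/25, -92/25, 59/10)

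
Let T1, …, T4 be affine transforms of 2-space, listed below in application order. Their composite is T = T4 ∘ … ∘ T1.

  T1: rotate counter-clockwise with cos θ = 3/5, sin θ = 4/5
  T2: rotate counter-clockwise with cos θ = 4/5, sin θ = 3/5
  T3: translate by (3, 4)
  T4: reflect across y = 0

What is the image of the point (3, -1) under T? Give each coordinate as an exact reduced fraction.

T1 rotate counter-clockwise with cos θ = 3/5, sin θ = 4/5: (3, -1) → (13/5, 9/5)
T2 rotate counter-clockwise with cos θ = 4/5, sin θ = 3/5: (13/5, 9/5) → (1, 3)
T3 translate by (3, 4): (1, 3) → (4, 7)
T4 reflect across y = 0: (4, 7) → (4, -7)

T(p) = (4, -7)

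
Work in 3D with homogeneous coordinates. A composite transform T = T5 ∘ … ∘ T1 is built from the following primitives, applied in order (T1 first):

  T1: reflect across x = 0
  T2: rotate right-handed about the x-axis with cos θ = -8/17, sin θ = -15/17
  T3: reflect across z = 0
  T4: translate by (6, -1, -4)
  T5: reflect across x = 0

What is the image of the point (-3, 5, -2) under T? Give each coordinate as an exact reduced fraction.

T(p) = (-9, -87/17, -9/17)

T1 reflect across x = 0: (-3, 5, -2) → (3, 5, -2)
T2 rotate right-handed about the x-axis with cos θ = -8/17, sin θ = -15/17: (3, 5, -2) → (3, -70/17, -59/17)
T3 reflect across z = 0: (3, -70/17, -59/17) → (3, -70/17, 59/17)
T4 translate by (6, -1, -4): (3, -70/17, 59/17) → (9, -87/17, -9/17)
T5 reflect across x = 0: (9, -87/17, -9/17) → (-9, -87/17, -9/17)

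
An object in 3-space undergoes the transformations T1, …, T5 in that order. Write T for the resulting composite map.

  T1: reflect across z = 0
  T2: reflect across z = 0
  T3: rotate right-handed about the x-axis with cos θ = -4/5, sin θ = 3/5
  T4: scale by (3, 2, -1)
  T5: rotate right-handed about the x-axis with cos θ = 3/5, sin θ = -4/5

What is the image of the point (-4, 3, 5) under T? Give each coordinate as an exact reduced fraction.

T(p) = (-12, -118/25, 249/25)

T1 reflect across z = 0: (-4, 3, 5) → (-4, 3, -5)
T2 reflect across z = 0: (-4, 3, -5) → (-4, 3, 5)
T3 rotate right-handed about the x-axis with cos θ = -4/5, sin θ = 3/5: (-4, 3, 5) → (-4, -27/5, -11/5)
T4 scale by (3, 2, -1): (-4, -27/5, -11/5) → (-12, -54/5, 11/5)
T5 rotate right-handed about the x-axis with cos θ = 3/5, sin θ = -4/5: (-12, -54/5, 11/5) → (-12, -118/25, 249/25)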